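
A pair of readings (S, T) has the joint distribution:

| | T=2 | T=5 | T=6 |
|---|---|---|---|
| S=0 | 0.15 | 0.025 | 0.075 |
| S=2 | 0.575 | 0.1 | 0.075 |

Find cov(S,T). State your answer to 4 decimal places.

-0.2625

E[S] = 1.5,  E[T] = 2.975
E[ST] = 4.2
cov(S,T) = E[ST] − E[S]E[T] = 4.2 − (1.5)(2.975) = -0.2625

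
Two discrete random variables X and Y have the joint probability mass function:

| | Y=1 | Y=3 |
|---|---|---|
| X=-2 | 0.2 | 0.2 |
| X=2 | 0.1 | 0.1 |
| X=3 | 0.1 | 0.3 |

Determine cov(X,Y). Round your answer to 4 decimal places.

E[X] = 0.8,  E[Y] = 2.2
E[XY] = 2.2
cov(X,Y) = E[XY] − E[X]E[Y] = 2.2 − (0.8)(2.2) = 0.44

0.4400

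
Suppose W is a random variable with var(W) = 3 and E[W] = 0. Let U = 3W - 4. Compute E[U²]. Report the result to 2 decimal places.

E[3W - 4] = 3·0 − 4 = -4
var(3W - 4) = (3)²·3 = 27
E[U²] = var(U) + (E[U])² = 27 + (-4)² = 43

43.00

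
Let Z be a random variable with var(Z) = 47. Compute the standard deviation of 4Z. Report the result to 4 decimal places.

27.4226

var(4Z) = (4)²·47 = 752
SD(4Z) = √752 ≈ 27.4226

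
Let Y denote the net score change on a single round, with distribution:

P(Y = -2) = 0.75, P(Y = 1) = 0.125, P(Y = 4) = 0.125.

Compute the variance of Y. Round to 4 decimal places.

4.3594

E[Y] = (-2)(0.75) + (1)(0.125) + (4)(0.125) = -0.875
E[Y²] = (-2)²(0.75) + (1)²(0.125) + (4)²(0.125) = 5.125
Var(Y) = E[Y²] − (E[Y])² = 5.125 − (-0.875)² = 4.359375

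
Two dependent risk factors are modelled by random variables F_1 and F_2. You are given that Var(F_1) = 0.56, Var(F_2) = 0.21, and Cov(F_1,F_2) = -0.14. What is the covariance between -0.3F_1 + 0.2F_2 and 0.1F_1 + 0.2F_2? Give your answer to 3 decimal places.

Cov(-0.3F_1 + 0.2F_2, 0.1F_1 + 0.2F_2) = (-0.3)(0.1)Var(F_1) + (0.2)(0.2)Var(F_2) + [(-0.3)(0.2) + (0.2)(0.1)]Cov(F_1,F_2)
= -0.03·0.56 + 0.04·0.21 + -0.04·-0.14 = -0.0028

-0.003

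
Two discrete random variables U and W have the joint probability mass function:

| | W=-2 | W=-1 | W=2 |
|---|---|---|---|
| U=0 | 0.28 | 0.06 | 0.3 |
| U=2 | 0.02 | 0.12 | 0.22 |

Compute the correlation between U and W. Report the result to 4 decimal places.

0.2108

E[U] = 0.72,  E[W] = 0.26
E[UW] = 0.56
cov(U,W) = E[UW] − E[U]E[W] = 0.56 − (0.72)(0.26) = 0.3728
var(U) = 0.9216,  var(W) = 3.3924
ρ = 0.3728 / √(0.9216·3.3924) ≈ 0.2108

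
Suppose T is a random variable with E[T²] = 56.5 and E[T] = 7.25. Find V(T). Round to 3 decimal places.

V(T) = 56.5 − (7.25)² = 3.9375

3.938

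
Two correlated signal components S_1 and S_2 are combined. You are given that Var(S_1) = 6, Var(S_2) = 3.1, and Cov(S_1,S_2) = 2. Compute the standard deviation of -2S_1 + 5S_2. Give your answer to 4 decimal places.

7.8422

Var(-2S_1 + 5S_2) = (-2)²·Var(S_1) + (5)²·Var(S_2) + 2·(-2)·(5)·Cov(S_1,S_2)
= 4·6 + 25·3.1 + -20·2 = 61.5
SD(-2S_1 + 5S_2) = √61.5 ≈ 7.8422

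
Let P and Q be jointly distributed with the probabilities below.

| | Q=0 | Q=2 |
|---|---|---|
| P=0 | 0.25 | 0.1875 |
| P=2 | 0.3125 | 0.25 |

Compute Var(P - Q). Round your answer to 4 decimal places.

1.9375

E[P] = 1.125,  E[Q] = 0.875,  E[PQ] = 1
Var(P) = 2.25 − (1.125)² = 0.984375;  Var(Q) = 1.75 − (0.875)² = 0.984375
Cov(P,Q) = 1 − (1.125)(0.875) = 0.015625
Var(P - Q) = (1)²·0.984375 + (-1)²·0.984375 + 2·(1)·(-1)·0.015625 = 1.9375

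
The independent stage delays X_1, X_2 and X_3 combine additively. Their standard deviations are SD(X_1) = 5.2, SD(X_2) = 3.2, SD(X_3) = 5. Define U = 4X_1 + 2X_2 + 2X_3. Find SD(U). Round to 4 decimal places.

23.9499

Var(X_1) = 27.04, Var(X_2) = 10.24, Var(X_3) = 25
By independence, Var(U) = (4)²Var(X_1) + (2)²Var(X_2) + (2)²Var(X_3)
= (4)²·27.04 + (2)²·10.24 + (2)²·25 = 573.6
SD(U) = √573.6 ≈ 23.9499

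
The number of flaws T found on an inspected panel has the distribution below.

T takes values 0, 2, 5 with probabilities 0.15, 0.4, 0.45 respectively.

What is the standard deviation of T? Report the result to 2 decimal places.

1.88

E[T] = (0)(0.15) + (2)(0.4) + (5)(0.45) = 3.05
E[T²] = (0)²(0.15) + (2)²(0.4) + (5)²(0.45) = 12.85
V(T) = E[T²] − (E[T])² = 12.85 − (3.05)² = 3.5475
SD(T) = √3.5475 ≈ 1.88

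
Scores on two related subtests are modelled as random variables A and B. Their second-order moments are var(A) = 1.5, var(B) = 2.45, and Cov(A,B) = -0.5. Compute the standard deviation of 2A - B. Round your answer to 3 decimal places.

3.233

var(2A - B) = (2)²·var(A) + (-1)²·var(B) + 2·(2)·(-1)·Cov(A,B)
= 4·1.5 + 1·2.45 + -4·-0.5 = 10.45
σ(2A - B) = √10.45 ≈ 3.233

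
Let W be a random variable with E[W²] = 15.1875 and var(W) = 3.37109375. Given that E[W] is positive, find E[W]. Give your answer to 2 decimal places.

3.44

(E[W])² = E[W²] − var(W) = 15.1875 − 3.37109375 = 11.81640625
E[W] = √11.81640625 = 3.4375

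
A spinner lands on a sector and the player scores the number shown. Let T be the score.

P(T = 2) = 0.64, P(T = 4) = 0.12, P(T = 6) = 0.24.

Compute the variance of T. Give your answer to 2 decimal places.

E[T] = (2)(0.64) + (4)(0.12) + (6)(0.24) = 3.2
E[T²] = (2)²(0.64) + (4)²(0.12) + (6)²(0.24) = 13.12
var(T) = E[T²] − (E[T])² = 13.12 − (3.2)² = 2.88

2.88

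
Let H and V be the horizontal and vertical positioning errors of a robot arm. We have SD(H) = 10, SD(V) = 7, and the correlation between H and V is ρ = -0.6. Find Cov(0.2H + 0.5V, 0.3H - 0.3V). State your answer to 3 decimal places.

-5.130

var(H) = (10)² = 100;  var(V) = (7)² = 49
Cov(H,V) = ρ·SD(H)·SD(V) = -0.6·10·7 = -42
Cov(0.2H + 0.5V, 0.3H - 0.3V) = (0.2)(0.3)var(H) + (0.5)(-0.3)var(V) + [(0.2)(-0.3) + (0.5)(0.3)]Cov(H,V)
= 0.06·100 + -0.15·49 + 0.09·-42 = -5.13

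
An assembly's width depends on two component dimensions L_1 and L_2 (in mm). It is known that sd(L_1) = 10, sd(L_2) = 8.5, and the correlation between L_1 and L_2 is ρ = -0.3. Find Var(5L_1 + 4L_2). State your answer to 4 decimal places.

Var(L_1) = (10)² = 100;  Var(L_2) = (8.5)² = 72.25
Cov(L_1,L_2) = ρ·sd(L_1)·sd(L_2) = -0.3·10·8.5 = -25.5
Var(5L_1 + 4L_2) = (5)²·Var(L_1) + (4)²·Var(L_2) + 2·(5)·(4)·Cov(L_1,L_2)
= 25·100 + 16·72.25 + 40·-25.5 = 2636

2636.0000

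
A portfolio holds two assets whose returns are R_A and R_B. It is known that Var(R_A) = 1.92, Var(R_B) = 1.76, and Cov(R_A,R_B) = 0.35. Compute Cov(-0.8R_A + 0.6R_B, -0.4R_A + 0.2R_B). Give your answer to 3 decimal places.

Cov(-0.8R_A + 0.6R_B, -0.4R_A + 0.2R_B) = (-0.8)(-0.4)Var(R_A) + (0.6)(0.2)Var(R_B) + [(-0.8)(0.2) + (0.6)(-0.4)]Cov(R_A,R_B)
= 0.32·1.92 + 0.12·1.76 + -0.4·0.35 = 0.6856

0.686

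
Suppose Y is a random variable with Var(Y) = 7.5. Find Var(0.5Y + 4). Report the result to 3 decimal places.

Var(0.5Y + 4) = (0.5)²·Var(Y) = 0.25·7.5 = 1.875

1.875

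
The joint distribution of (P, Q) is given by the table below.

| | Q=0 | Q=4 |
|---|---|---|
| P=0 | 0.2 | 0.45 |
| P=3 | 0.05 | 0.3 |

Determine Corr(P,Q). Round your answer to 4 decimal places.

E[P] = 1.05,  E[Q] = 3
E[PQ] = 3.6
Cov(P,Q) = E[PQ] − E[P]E[Q] = 3.6 − (1.05)(3) = 0.45
V(P) = 2.0475,  V(Q) = 3
ρ = 0.45 / √(2.0475·3) ≈ 0.1816

0.1816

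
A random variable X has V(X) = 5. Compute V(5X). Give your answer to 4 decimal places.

125.0000

V(5X) = (5)²·V(X) = 25·5 = 125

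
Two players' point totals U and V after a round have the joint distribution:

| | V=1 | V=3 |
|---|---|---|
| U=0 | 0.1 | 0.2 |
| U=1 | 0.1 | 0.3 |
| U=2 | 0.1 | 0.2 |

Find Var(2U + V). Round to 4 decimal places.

3.2400

E[U] = 1,  E[V] = 2.4,  E[UV] = 2.4
Var(U) = 1.6 − (1)² = 0.6;  Var(V) = 6.6 − (2.4)² = 0.84
cov(U,V) = 2.4 − (1)(2.4) = 0
Var(2U + V) = (2)²·0.6 + (1)²·0.84 + 2·(2)·(1)·0 = 3.24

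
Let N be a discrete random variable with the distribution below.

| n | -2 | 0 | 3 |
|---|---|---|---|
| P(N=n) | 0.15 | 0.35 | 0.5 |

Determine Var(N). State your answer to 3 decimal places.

E[N] = (-2)(0.15) + (0)(0.35) + (3)(0.5) = 1.2
E[N²] = (-2)²(0.15) + (0)²(0.35) + (3)²(0.5) = 5.1
Var(N) = E[N²] − (E[N])² = 5.1 − (1.2)² = 3.66

3.660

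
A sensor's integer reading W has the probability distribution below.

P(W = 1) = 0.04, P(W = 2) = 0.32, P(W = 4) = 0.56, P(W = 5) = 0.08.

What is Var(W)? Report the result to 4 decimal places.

E[W] = (1)(0.04) + (2)(0.32) + (4)(0.56) + (5)(0.08) = 3.32
E[W²] = (1)²(0.04) + (2)²(0.32) + (4)²(0.56) + (5)²(0.08) = 12.28
Var(W) = E[W²] − (E[W])² = 12.28 − (3.32)² = 1.2576

1.2576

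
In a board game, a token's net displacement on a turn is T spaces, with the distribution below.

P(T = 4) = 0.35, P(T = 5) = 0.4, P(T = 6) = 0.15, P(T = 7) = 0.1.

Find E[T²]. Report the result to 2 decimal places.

E[T²] = (4)²(0.35) + (5)²(0.4) + (6)²(0.15) + (7)²(0.1) = 25.9

25.90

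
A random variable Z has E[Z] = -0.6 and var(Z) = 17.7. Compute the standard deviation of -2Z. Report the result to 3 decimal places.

8.414

var(-2Z) = (-2)²·17.7 = 70.8
σ(-2Z) = √70.8 ≈ 8.414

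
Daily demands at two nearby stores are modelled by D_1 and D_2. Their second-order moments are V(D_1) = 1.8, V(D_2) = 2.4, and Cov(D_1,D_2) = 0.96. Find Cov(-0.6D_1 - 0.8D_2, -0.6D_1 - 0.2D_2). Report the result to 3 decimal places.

Cov(-0.6D_1 - 0.8D_2, -0.6D_1 - 0.2D_2) = (-0.6)(-0.6)V(D_1) + (-0.8)(-0.2)V(D_2) + [(-0.6)(-0.2) + (-0.8)(-0.6)]Cov(D_1,D_2)
= 0.36·1.8 + 0.16·2.4 + 0.6·0.96 = 1.608

1.608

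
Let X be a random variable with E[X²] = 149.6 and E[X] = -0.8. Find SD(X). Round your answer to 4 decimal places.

12.2049

Var(X) = 149.6 − (-0.8)² = 148.96
SD(X) = √148.96 ≈ 12.2049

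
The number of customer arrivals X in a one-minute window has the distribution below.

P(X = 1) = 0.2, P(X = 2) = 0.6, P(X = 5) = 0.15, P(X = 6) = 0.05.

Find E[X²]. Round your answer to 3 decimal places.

8.150

E[X²] = (1)²(0.2) + (2)²(0.6) + (5)²(0.15) + (6)²(0.05) = 8.15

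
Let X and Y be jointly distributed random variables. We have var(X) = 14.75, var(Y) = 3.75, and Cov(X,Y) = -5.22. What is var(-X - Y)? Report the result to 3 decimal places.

var(-X - Y) = (-1)²·var(X) + (-1)²·var(Y) + 2·(-1)·(-1)·Cov(X,Y)
= 1·14.75 + 1·3.75 + 2·-5.22 = 8.06

8.060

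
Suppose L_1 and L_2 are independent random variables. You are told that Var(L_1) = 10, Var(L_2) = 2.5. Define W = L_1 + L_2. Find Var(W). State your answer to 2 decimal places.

12.50

By independence, Var(W) = (1)²Var(L_1) + (1)²Var(L_2)
= (1)²·10 + (1)²·2.5 = 12.5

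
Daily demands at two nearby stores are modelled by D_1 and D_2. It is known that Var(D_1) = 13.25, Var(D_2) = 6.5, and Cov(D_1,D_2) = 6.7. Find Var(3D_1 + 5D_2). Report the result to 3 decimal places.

Var(3D_1 + 5D_2) = (3)²·Var(D_1) + (5)²·Var(D_2) + 2·(3)·(5)·Cov(D_1,D_2)
= 9·13.25 + 25·6.5 + 30·6.7 = 482.75

482.750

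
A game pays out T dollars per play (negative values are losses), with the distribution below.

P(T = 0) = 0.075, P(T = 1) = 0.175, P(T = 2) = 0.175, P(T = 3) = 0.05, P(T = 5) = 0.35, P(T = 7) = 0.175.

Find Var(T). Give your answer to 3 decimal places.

E[T] = (0)(0.075) + (1)(0.175) + (2)(0.175) + (3)(0.05) + (5)(0.35) + (7)(0.175) = 3.65
E[T²] = (0)²(0.075) + (1)²(0.175) + (2)²(0.175) + (3)²(0.05) + (5)²(0.35) + (7)²(0.175) = 18.65
Var(T) = E[T²] − (E[T])² = 18.65 − (3.65)² = 5.3275

5.328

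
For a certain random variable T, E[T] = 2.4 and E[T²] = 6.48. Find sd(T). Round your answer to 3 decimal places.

var(T) = 6.48 − (2.4)² = 0.72
sd(T) = √0.72 ≈ 0.849

0.849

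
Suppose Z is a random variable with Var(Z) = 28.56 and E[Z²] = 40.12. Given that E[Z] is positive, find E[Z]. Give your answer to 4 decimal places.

(E[Z])² = E[Z²] − Var(Z) = 40.12 − 28.56 = 11.56
E[Z] = √11.56 = 3.4

3.4000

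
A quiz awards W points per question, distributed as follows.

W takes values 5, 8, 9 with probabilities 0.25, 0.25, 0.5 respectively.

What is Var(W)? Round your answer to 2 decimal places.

2.69

E[W] = (5)(0.25) + (8)(0.25) + (9)(0.5) = 7.75
E[W²] = (5)²(0.25) + (8)²(0.25) + (9)²(0.5) = 62.75
Var(W) = E[W²] − (E[W])² = 62.75 − (7.75)² = 2.6875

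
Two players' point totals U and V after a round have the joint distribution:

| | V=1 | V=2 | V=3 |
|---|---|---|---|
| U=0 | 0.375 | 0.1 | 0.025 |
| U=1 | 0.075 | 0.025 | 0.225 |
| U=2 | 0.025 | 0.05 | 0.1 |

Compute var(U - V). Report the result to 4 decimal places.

0.6100

E[U] = 0.675,  E[V] = 1.875,  E[UV] = 1.65
var(U) = 1.025 − (0.675)² = 0.569375;  var(V) = 4.325 − (1.875)² = 0.809375
cov(U,V) = 1.65 − (0.675)(1.875) = 0.384375
var(U - V) = (1)²·0.569375 + (-1)²·0.809375 + 2·(1)·(-1)·0.384375 = 0.61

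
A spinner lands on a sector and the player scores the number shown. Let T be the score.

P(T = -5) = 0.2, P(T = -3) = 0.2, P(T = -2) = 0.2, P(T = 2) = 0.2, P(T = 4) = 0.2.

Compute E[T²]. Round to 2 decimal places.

11.60

E[T²] = (-5)²(0.2) + (-3)²(0.2) + (-2)²(0.2) + (2)²(0.2) + (4)²(0.2) = 11.6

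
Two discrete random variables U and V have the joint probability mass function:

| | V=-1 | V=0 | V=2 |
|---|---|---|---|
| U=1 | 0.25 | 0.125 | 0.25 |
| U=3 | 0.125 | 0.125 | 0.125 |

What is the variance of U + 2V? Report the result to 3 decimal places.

E[U] = 1.75,  E[V] = 0.375,  E[UV] = 0.625
Var(U) = 4 − (1.75)² = 0.9375;  Var(V) = 1.875 − (0.375)² = 1.734375
cov(U,V) = 0.625 − (1.75)(0.375) = -0.03125
Var(U + 2V) = (1)²·0.9375 + (2)²·1.734375 + 2·(1)·(2)·-0.03125 = 7.75

7.750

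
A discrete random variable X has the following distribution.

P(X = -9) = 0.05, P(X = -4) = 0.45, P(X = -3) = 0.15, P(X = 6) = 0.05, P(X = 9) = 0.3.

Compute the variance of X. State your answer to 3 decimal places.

38.610

E[X] = (-9)(0.05) + (-4)(0.45) + (-3)(0.15) + (6)(0.05) + (9)(0.3) = 0.3
E[X²] = (-9)²(0.05) + (-4)²(0.45) + (-3)²(0.15) + (6)²(0.05) + (9)²(0.3) = 38.7
var(X) = E[X²] − (E[X])² = 38.7 − (0.3)² = 38.61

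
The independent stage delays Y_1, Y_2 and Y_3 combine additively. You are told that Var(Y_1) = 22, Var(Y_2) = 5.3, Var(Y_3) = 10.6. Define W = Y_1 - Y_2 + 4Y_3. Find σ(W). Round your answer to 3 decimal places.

14.032

By independence, Var(W) = (1)²Var(Y_1) + (-1)²Var(Y_2) + (4)²Var(Y_3)
= (1)²·22 + (-1)²·5.3 + (4)²·10.6 = 196.9
σ(W) = √196.9 ≈ 14.032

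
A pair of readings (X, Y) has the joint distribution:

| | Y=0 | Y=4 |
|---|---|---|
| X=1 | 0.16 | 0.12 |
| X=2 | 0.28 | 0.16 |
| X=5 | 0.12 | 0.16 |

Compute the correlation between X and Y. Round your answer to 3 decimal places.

E[X] = 2.56,  E[Y] = 1.76
E[XY] = 4.96
Cov(X,Y) = E[XY] − E[X]E[Y] = 4.96 − (2.56)(1.76) = 0.4544
Var(X) = 2.4864,  Var(Y) = 3.9424
ρ = 0.4544 / √(2.4864·3.9424) ≈ 0.145

0.145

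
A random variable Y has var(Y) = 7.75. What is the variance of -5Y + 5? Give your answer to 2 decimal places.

var(-5Y + 5) = (-5)²·var(Y) = 25·7.75 = 193.75

193.75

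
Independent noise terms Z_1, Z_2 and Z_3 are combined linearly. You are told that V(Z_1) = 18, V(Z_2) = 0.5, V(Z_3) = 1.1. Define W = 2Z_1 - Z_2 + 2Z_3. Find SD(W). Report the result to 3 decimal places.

8.769

By independence, V(W) = (2)²V(Z_1) + (-1)²V(Z_2) + (2)²V(Z_3)
= (2)²·18 + (-1)²·0.5 + (2)²·1.1 = 76.9
SD(W) = √76.9 ≈ 8.769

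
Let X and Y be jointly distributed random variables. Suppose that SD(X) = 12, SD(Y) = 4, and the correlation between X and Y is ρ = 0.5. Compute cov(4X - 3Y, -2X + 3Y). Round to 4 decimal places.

-864.0000

Var(X) = (12)² = 144;  Var(Y) = (4)² = 16
cov(X,Y) = ρ·SD(X)·SD(Y) = 0.5·12·4 = 24
cov(4X - 3Y, -2X + 3Y) = (4)(-2)Var(X) + (-3)(3)Var(Y) + [(4)(3) + (-3)(-2)]cov(X,Y)
= -8·144 + -9·16 + 18·24 = -864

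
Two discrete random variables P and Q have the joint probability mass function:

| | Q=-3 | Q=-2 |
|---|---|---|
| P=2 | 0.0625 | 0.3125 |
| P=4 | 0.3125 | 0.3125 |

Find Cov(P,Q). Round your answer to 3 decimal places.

-0.156

E[P] = 3.25,  E[Q] = -2.375
E[PQ] = -7.875
Cov(P,Q) = E[PQ] − E[P]E[Q] = -7.875 − (3.25)(-2.375) = -0.15625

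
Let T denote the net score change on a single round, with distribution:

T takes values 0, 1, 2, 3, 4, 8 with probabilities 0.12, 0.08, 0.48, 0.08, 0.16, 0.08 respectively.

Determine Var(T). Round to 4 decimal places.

E[T] = (0)(0.12) + (1)(0.08) + (2)(0.48) + (3)(0.08) + (4)(0.16) + (8)(0.08) = 2.56
E[T²] = (0)²(0.12) + (1)²(0.08) + (2)²(0.48) + (3)²(0.08) + (4)²(0.16) + (8)²(0.08) = 10.4
Var(T) = E[T²] − (E[T])² = 10.4 − (2.56)² = 3.8464

3.8464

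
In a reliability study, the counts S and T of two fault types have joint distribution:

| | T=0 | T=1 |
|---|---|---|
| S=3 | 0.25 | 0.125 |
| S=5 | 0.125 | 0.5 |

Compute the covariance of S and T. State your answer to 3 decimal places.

0.219

E[S] = 4.25,  E[T] = 0.625
E[ST] = 2.875
Cov(S,T) = E[ST] − E[S]E[T] = 2.875 − (4.25)(0.625) = 0.21875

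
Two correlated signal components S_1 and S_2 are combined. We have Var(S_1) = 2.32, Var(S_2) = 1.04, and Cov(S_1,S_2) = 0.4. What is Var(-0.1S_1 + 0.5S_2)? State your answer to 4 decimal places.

Var(-0.1S_1 + 0.5S_2) = (-0.1)²·Var(S_1) + (0.5)²·Var(S_2) + 2·(-0.1)·(0.5)·Cov(S_1,S_2)
= 0.01·2.32 + 0.25·1.04 + -0.1·0.4 = 0.2432

0.2432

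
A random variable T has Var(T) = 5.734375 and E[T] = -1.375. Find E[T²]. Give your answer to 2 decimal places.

E[T²] = Var(T) + (E[T])² = 5.734375 + (-1.375)² = 7.625

7.63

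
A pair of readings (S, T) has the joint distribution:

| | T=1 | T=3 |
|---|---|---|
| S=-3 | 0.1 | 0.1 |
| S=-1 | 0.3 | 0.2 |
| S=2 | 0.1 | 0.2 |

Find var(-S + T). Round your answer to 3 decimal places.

E[S] = -0.5,  E[T] = 2,  E[ST] = -0.7
var(S) = 3.5 − (-0.5)² = 3.25;  var(T) = 5 − (2)² = 1
Cov(S,T) = -0.7 − (-0.5)(2) = 0.3
var(-S + T) = (-1)²·3.25 + (1)²·1 + 2·(-1)·(1)·0.3 = 3.65

3.650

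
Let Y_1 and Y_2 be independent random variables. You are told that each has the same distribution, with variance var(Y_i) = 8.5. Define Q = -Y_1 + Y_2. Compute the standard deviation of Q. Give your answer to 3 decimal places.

By independence, var(Q) = (-1)²var(Y_1) + (1)²var(Y_2)
= (-1)²·8.5 + (1)²·8.5 = 17
σ(Q) = √17 ≈ 4.123

4.123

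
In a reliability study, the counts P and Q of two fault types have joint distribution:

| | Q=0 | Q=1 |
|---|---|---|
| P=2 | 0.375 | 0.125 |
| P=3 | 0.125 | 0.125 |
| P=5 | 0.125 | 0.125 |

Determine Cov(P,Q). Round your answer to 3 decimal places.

0.125

E[P] = 3,  E[Q] = 0.375
E[PQ] = 1.25
Cov(P,Q) = E[PQ] − E[P]E[Q] = 1.25 − (3)(0.375) = 0.125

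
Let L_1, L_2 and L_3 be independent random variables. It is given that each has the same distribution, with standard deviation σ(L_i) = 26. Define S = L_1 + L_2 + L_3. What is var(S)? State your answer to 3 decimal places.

2028.000

var(L_i) = (26)² = 676
By independence, var(S) = (1)²var(L_1) + (1)²var(L_2) + (1)²var(L_3)
= (1)²·676 + (1)²·676 + (1)²·676 = 2028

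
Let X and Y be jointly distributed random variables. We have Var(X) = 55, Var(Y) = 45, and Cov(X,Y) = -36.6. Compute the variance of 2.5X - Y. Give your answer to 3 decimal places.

Var(2.5X - Y) = (2.5)²·Var(X) + (-1)²·Var(Y) + 2·(2.5)·(-1)·Cov(X,Y)
= 6.25·55 + 1·45 + -5·-36.6 = 571.75

571.750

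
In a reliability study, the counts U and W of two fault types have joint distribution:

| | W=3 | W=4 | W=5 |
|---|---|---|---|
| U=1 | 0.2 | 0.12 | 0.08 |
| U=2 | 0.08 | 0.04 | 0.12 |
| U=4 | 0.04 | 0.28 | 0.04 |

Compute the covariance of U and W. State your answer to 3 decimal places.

E[U] = 2.32,  E[W] = 3.92
E[UW] = 9.24
cov(U,W) = E[UW] − E[U]E[W] = 9.24 − (2.32)(3.92) = 0.1456

0.146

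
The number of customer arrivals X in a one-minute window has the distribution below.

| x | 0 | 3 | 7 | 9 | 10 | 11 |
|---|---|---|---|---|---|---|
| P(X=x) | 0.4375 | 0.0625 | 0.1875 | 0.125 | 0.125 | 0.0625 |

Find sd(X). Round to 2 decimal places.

4.37

E[X] = (0)(0.4375) + (3)(0.0625) + (7)(0.1875) + (9)(0.125) + (10)(0.125) + (11)(0.0625) = 4.5625
E[X²] = (0)²(0.4375) + (3)²(0.0625) + (7)²(0.1875) + (9)²(0.125) + (10)²(0.125) + (11)²(0.0625) = 39.9375
V(X) = E[X²] − (E[X])² = 39.9375 − (4.5625)² = 19.12109375
sd(X) = √19.12109375 ≈ 4.37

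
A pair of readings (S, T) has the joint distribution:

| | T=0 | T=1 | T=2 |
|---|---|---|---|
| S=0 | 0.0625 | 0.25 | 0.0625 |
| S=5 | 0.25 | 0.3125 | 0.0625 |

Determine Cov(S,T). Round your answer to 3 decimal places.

E[S] = 3.125,  E[T] = 0.8125
E[ST] = 2.1875
Cov(S,T) = E[ST] − E[S]E[T] = 2.1875 − (3.125)(0.8125) = -0.3515625

-0.352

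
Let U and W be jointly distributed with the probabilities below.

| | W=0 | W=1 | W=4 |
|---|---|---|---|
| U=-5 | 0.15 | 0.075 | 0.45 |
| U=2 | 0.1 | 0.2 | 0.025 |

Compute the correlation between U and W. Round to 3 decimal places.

E[U] = -2.725,  E[W] = 2.175
E[UW] = -8.775
Cov(U,W) = E[UW] − E[U]E[W] = -8.775 − (-2.725)(2.175) = -2.848125
V(U) = 10.749375,  V(W) = 3.144375
ρ = -2.848125 / √(10.749375·3.144375) ≈ -0.490

-0.490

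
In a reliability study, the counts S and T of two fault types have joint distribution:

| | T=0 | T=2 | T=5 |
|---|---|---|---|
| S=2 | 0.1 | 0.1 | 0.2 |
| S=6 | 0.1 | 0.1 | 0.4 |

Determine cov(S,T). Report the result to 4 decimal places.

E[S] = 4.4,  E[T] = 3.4
E[ST] = 15.6
cov(S,T) = E[ST] − E[S]E[T] = 15.6 − (4.4)(3.4) = 0.64

0.6400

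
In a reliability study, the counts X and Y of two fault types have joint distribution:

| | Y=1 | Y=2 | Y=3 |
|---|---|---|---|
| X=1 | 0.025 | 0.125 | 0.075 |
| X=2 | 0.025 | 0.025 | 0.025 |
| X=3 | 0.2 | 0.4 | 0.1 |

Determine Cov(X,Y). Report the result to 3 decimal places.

-0.126

E[X] = 2.475,  E[Y] = 1.95
E[XY] = 4.7
Cov(X,Y) = E[XY] − E[X]E[Y] = 4.7 − (2.475)(1.95) = -0.12625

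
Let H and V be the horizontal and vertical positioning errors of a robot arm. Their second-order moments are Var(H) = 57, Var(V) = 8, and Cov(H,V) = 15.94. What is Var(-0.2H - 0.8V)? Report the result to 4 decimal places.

Var(-0.2H - 0.8V) = (-0.2)²·Var(H) + (-0.8)²·Var(V) + 2·(-0.2)·(-0.8)·Cov(H,V)
= 0.04·57 + 0.64·8 + 0.32·15.94 = 12.5008

12.5008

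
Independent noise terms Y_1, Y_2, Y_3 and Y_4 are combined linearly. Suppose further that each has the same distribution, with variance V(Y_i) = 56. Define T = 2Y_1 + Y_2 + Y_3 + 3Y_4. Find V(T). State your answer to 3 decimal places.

By independence, V(T) = (2)²V(Y_1) + (1)²V(Y_2) + (1)²V(Y_3) + (3)²V(Y_4)
= (2)²·56 + (1)²·56 + (1)²·56 + (3)²·56 = 840

840.000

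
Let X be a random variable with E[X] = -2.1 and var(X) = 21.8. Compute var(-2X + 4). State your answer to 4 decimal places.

87.2000

var(-2X + 4) = (-2)²·var(X) = 4·21.8 = 87.2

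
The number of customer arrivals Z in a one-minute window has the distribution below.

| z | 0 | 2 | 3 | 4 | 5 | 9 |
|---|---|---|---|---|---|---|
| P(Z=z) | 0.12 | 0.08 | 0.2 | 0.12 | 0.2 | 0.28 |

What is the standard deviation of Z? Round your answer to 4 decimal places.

E[Z] = (0)(0.12) + (2)(0.08) + (3)(0.2) + (4)(0.12) + (5)(0.2) + (9)(0.28) = 4.76
E[Z²] = (0)²(0.12) + (2)²(0.08) + (3)²(0.2) + (4)²(0.12) + (5)²(0.2) + (9)²(0.28) = 31.72
var(Z) = E[Z²] − (E[Z])² = 31.72 − (4.76)² = 9.0624
σ(Z) = √9.0624 ≈ 3.0104

3.0104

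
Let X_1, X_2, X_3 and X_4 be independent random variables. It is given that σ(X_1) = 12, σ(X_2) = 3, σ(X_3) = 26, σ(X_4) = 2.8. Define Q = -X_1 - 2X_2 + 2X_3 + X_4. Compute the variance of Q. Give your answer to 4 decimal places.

2891.8400

Var(X_1) = 144, Var(X_2) = 9, Var(X_3) = 676, Var(X_4) = 7.84
By independence, Var(Q) = (-1)²Var(X_1) + (-2)²Var(X_2) + (2)²Var(X_3) + (1)²Var(X_4)
= (-1)²·144 + (-2)²·9 + (2)²·676 + (1)²·7.84 = 2891.84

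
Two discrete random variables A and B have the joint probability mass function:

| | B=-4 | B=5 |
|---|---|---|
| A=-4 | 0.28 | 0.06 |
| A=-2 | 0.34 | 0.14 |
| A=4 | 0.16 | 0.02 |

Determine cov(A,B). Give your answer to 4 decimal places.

-0.7920

E[A] = -1.6,  E[B] = -2.02
E[AB] = 2.44
cov(A,B) = E[AB] − E[A]E[B] = 2.44 − (-1.6)(-2.02) = -0.792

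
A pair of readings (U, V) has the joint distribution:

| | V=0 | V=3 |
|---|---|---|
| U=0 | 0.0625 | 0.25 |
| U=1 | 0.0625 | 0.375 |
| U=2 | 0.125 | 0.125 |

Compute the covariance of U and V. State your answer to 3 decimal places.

E[U] = 0.9375,  E[V] = 2.25
E[UV] = 1.875
Cov(U,V) = E[UV] − E[U]E[V] = 1.875 − (0.9375)(2.25) = -0.234375

-0.234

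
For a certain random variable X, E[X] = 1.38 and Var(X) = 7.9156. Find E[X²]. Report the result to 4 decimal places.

9.8200

E[X²] = Var(X) + (E[X])² = 7.9156 + (1.38)² = 9.82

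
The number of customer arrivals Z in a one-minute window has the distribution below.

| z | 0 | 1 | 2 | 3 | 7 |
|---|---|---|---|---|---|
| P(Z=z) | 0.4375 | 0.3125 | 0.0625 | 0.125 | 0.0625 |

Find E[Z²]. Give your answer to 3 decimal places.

E[Z²] = (0)²(0.4375) + (1)²(0.3125) + (2)²(0.0625) + (3)²(0.125) + (7)²(0.0625) = 4.75

4.750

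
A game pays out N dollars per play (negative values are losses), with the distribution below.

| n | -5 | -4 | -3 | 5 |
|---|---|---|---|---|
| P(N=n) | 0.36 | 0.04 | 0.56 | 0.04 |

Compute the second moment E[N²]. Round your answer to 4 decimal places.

E[N²] = (-5)²(0.36) + (-4)²(0.04) + (-3)²(0.56) + (5)²(0.04) = 15.68

15.6800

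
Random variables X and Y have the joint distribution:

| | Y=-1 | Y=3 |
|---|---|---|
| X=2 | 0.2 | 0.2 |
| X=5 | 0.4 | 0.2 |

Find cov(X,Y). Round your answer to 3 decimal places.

E[X] = 3.8,  E[Y] = 0.6
E[XY] = 1.8
cov(X,Y) = E[XY] − E[X]E[Y] = 1.8 − (3.8)(0.6) = -0.48

-0.480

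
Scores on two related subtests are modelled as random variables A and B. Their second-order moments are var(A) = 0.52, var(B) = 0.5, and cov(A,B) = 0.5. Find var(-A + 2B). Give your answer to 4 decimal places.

var(-A + 2B) = (-1)²·var(A) + (2)²·var(B) + 2·(-1)·(2)·cov(A,B)
= 1·0.52 + 4·0.5 + -4·0.5 = 0.52

0.5200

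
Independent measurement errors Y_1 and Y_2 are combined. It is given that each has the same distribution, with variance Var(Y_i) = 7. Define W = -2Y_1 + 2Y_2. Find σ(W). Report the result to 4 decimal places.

7.4833

By independence, Var(W) = (-2)²Var(Y_1) + (2)²Var(Y_2)
= (-2)²·7 + (2)²·7 = 56
σ(W) = √56 ≈ 7.4833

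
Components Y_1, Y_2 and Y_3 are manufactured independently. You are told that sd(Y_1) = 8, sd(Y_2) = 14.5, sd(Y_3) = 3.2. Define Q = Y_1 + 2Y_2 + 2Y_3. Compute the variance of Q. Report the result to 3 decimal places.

V(Y_1) = 64, V(Y_2) = 210.25, V(Y_3) = 10.24
By independence, V(Q) = (1)²V(Y_1) + (2)²V(Y_2) + (2)²V(Y_3)
= (1)²·64 + (2)²·210.25 + (2)²·10.24 = 945.96

945.960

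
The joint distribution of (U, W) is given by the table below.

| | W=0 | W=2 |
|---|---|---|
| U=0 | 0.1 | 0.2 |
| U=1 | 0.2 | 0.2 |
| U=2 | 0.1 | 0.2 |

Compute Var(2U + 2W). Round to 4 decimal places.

6.2400

E[U] = 1,  E[W] = 1.2,  E[UW] = 1.2
Var(U) = 1.6 − (1)² = 0.6;  Var(W) = 2.4 − (1.2)² = 0.96
Cov(U,W) = 1.2 − (1)(1.2) = 0
Var(2U + 2W) = (2)²·0.6 + (2)²·0.96 + 2·(2)·(2)·0 = 6.24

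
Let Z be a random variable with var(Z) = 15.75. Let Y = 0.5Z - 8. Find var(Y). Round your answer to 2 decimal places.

3.94

var(0.5Z - 8) = (0.5)²·var(Z) = 0.25·15.75 = 3.9375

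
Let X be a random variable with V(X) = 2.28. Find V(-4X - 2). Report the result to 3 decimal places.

V(-4X - 2) = (-4)²·V(X) = 16·2.28 = 36.48

36.480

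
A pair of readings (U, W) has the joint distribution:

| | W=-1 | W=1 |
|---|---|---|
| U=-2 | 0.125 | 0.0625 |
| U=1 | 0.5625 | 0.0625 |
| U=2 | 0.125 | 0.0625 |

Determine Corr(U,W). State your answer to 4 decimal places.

E[U] = 0.625,  E[W] = -0.625
E[UW] = -0.5
cov(U,W) = E[UW] − E[U]E[W] = -0.5 − (0.625)(-0.625) = -0.109375
V(U) = 1.734375,  V(W) = 0.609375
ρ = -0.109375 / √(1.734375·0.609375) ≈ -0.1064

-0.1064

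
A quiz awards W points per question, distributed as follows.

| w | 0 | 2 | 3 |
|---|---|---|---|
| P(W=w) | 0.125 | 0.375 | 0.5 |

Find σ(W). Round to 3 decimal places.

E[W] = (0)(0.125) + (2)(0.375) + (3)(0.5) = 2.25
E[W²] = (0)²(0.125) + (2)²(0.375) + (3)²(0.5) = 6
V(W) = E[W²] − (E[W])² = 6 − (2.25)² = 0.9375
σ(W) = √0.9375 ≈ 0.968

0.968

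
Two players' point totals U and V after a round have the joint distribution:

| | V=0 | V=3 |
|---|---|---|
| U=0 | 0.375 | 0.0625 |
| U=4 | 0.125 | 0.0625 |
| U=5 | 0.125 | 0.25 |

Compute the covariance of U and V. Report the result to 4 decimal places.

E[U] = 2.625,  E[V] = 1.125
E[UV] = 4.5
Cov(U,V) = E[UV] − E[U]E[V] = 4.5 − (2.625)(1.125) = 1.546875

1.5469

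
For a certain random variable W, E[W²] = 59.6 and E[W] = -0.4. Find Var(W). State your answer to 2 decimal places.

59.44

Var(W) = 59.6 − (-0.4)² = 59.44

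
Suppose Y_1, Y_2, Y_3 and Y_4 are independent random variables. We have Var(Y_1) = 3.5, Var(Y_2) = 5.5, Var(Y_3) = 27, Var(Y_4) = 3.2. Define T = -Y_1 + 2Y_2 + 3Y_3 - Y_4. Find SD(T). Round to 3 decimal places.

16.483

By independence, Var(T) = (-1)²Var(Y_1) + (2)²Var(Y_2) + (3)²Var(Y_3) + (-1)²Var(Y_4)
= (-1)²·3.5 + (2)²·5.5 + (3)²·27 + (-1)²·3.2 = 271.7
SD(T) = √271.7 ≈ 16.483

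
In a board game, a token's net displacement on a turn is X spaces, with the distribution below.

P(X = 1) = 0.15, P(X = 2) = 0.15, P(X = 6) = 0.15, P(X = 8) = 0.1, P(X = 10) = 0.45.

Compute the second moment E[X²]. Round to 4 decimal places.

57.5500

E[X²] = (1)²(0.15) + (2)²(0.15) + (6)²(0.15) + (8)²(0.1) + (10)²(0.45) = 57.55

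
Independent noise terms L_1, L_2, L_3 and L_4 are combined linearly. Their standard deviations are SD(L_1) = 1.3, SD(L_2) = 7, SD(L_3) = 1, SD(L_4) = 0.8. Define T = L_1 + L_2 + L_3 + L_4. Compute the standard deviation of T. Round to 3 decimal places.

7.234

Var(L_1) = 1.69, Var(L_2) = 49, Var(L_3) = 1, Var(L_4) = 0.64
By independence, Var(T) = (1)²Var(L_1) + (1)²Var(L_2) + (1)²Var(L_3) + (1)²Var(L_4)
= (1)²·1.69 + (1)²·49 + (1)²·1 + (1)²·0.64 = 52.33
SD(T) = √52.33 ≈ 7.234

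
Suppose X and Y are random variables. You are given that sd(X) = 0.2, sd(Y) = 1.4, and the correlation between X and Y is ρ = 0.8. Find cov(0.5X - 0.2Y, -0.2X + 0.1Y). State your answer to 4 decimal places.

Var(X) = (0.2)² = 0.04;  Var(Y) = (1.4)² = 1.96
cov(X,Y) = ρ·sd(X)·sd(Y) = 0.8·0.2·1.4 = 0.224
cov(0.5X - 0.2Y, -0.2X + 0.1Y) = (0.5)(-0.2)Var(X) + (-0.2)(0.1)Var(Y) + [(0.5)(0.1) + (-0.2)(-0.2)]cov(X,Y)
= -0.1·0.04 + -0.02·1.96 + 0.09·0.224 = -0.02304

-0.0230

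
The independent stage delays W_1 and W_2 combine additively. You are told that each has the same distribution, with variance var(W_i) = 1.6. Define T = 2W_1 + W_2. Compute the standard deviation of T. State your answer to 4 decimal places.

2.8284

By independence, var(T) = (2)²var(W_1) + (1)²var(W_2)
= (2)²·1.6 + (1)²·1.6 = 8
sd(T) = √8 ≈ 2.8284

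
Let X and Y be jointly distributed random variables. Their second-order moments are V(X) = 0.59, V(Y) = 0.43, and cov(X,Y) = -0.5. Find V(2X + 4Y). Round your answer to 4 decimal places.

1.2400

V(2X + 4Y) = (2)²·V(X) + (4)²·V(Y) + 2·(2)·(4)·cov(X,Y)
= 4·0.59 + 16·0.43 + 16·-0.5 = 1.24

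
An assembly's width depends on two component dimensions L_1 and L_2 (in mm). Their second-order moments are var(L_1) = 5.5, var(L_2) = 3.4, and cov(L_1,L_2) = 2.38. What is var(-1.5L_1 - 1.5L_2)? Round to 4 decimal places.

var(-1.5L_1 - 1.5L_2) = (-1.5)²·var(L_1) + (-1.5)²·var(L_2) + 2·(-1.5)·(-1.5)·cov(L_1,L_2)
= 2.25·5.5 + 2.25·3.4 + 4.5·2.38 = 30.735

30.7350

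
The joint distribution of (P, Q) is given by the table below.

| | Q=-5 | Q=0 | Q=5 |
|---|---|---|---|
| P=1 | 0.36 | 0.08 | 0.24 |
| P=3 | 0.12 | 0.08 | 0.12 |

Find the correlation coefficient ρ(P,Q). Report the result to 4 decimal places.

E[P] = 1.64,  E[Q] = -0.6
E[PQ] = -0.6
cov(P,Q) = E[PQ] − E[P]E[Q] = -0.6 − (1.64)(-0.6) = 0.384
Var(P) = 0.8704,  Var(Q) = 20.64
ρ = 0.384 / √(0.8704·20.64) ≈ 0.0906

0.0906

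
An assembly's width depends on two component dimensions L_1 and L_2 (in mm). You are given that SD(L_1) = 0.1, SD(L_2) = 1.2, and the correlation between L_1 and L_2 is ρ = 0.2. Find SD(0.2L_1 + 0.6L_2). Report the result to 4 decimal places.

0.7243

Var(L_1) = (0.1)² = 0.01;  Var(L_2) = (1.2)² = 1.44
Cov(L_1,L_2) = ρ·SD(L_1)·SD(L_2) = 0.2·0.1·1.2 = 0.024
Var(0.2L_1 + 0.6L_2) = (0.2)²·Var(L_1) + (0.6)²·Var(L_2) + 2·(0.2)·(0.6)·Cov(L_1,L_2)
= 0.04·0.01 + 0.36·1.44 + 0.24·0.024 = 0.52456
SD(0.2L_1 + 0.6L_2) = √0.52456 ≈ 0.7243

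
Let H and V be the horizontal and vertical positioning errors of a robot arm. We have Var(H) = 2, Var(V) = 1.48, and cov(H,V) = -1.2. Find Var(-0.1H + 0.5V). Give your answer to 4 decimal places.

0.5100

Var(-0.1H + 0.5V) = (-0.1)²·Var(H) + (0.5)²·Var(V) + 2·(-0.1)·(0.5)·cov(H,V)
= 0.01·2 + 0.25·1.48 + -0.1·-1.2 = 0.51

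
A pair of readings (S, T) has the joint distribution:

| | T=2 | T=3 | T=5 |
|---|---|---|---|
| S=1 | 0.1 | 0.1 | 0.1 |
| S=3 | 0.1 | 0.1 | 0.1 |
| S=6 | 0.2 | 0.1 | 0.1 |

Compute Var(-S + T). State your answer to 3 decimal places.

6.640

E[S] = 3.6,  E[T] = 3.2,  E[ST] = 11.2
Var(S) = 17.4 − (3.6)² = 4.44;  Var(T) = 11.8 − (3.2)² = 1.56
Cov(S,T) = 11.2 − (3.6)(3.2) = -0.32
Var(-S + T) = (-1)²·4.44 + (1)²·1.56 + 2·(-1)·(1)·-0.32 = 6.64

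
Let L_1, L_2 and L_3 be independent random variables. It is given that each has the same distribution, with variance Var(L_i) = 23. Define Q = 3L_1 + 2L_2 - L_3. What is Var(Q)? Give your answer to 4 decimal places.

322.0000

By independence, Var(Q) = (3)²Var(L_1) + (2)²Var(L_2) + (-1)²Var(L_3)
= (3)²·23 + (2)²·23 + (-1)²·23 = 322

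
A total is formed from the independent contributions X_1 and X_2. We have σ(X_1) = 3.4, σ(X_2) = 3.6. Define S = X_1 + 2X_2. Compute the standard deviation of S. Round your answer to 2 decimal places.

Var(X_1) = 11.56, Var(X_2) = 12.96
By independence, Var(S) = (1)²Var(X_1) + (2)²Var(X_2)
= (1)²·11.56 + (2)²·12.96 = 63.4
σ(S) = √63.4 ≈ 7.96

7.96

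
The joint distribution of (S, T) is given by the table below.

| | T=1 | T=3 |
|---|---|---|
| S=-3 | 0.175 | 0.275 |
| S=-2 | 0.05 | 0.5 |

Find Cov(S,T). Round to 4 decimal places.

E[S] = -2.45,  E[T] = 2.55
E[ST] = -6.1
Cov(S,T) = E[ST] − E[S]E[T] = -6.1 − (-2.45)(2.55) = 0.1475

0.1475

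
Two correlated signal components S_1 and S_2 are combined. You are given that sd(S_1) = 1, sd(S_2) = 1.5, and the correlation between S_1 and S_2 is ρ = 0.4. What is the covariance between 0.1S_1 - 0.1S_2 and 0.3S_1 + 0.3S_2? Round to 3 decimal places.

-0.038

Var(S_1) = (1)² = 1;  Var(S_2) = (1.5)² = 2.25
Cov(S_1,S_2) = ρ·sd(S_1)·sd(S_2) = 0.4·1·1.5 = 0.6
Cov(0.1S_1 - 0.1S_2, 0.3S_1 + 0.3S_2) = (0.1)(0.3)Var(S_1) + (-0.1)(0.3)Var(S_2) + [(0.1)(0.3) + (-0.1)(0.3)]Cov(S_1,S_2)
= 0.03·1 + -0.03·2.25 + 0·0.6 = -0.0375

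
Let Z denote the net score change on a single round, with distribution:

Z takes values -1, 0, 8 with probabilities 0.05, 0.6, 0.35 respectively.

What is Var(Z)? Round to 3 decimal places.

E[Z] = (-1)(0.05) + (0)(0.6) + (8)(0.35) = 2.75
E[Z²] = (-1)²(0.05) + (0)²(0.6) + (8)²(0.35) = 22.45
Var(Z) = E[Z²] − (E[Z])² = 22.45 − (2.75)² = 14.8875

14.888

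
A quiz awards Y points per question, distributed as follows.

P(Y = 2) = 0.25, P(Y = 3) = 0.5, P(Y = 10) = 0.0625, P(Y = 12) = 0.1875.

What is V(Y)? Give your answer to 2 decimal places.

14.98

E[Y] = (2)(0.25) + (3)(0.5) + (10)(0.0625) + (12)(0.1875) = 4.875
E[Y²] = (2)²(0.25) + (3)²(0.5) + (10)²(0.0625) + (12)²(0.1875) = 38.75
V(Y) = E[Y²] − (E[Y])² = 38.75 − (4.875)² = 14.984375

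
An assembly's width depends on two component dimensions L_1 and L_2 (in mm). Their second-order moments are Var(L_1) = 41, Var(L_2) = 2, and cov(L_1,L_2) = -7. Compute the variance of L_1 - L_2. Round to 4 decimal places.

57.0000

Var(L_1 - L_2) = (1)²·Var(L_1) + (-1)²·Var(L_2) + 2·(1)·(-1)·cov(L_1,L_2)
= 1·41 + 1·2 + -2·-7 = 57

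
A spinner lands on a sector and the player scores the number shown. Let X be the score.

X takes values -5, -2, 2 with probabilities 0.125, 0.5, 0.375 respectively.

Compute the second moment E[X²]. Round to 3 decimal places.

6.625

E[X²] = (-5)²(0.125) + (-2)²(0.5) + (2)²(0.375) = 6.625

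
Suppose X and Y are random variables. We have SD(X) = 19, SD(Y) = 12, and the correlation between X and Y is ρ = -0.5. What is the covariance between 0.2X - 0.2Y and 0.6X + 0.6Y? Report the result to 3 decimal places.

Var(X) = (19)² = 361;  Var(Y) = (12)² = 144
cov(X,Y) = ρ·SD(X)·SD(Y) = -0.5·19·12 = -114
cov(0.2X - 0.2Y, 0.6X + 0.6Y) = (0.2)(0.6)Var(X) + (-0.2)(0.6)Var(Y) + [(0.2)(0.6) + (-0.2)(0.6)]cov(X,Y)
= 0.12·361 + -0.12·144 + 0·-114 = 26.04

26.040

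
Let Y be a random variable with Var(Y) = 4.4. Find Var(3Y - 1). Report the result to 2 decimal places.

39.60

Var(3Y - 1) = (3)²·Var(Y) = 9·4.4 = 39.6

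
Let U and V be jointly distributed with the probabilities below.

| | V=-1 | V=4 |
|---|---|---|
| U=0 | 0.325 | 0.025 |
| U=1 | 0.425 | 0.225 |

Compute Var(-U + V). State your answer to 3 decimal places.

4.290

E[U] = 0.65,  E[V] = 0.25,  E[UV] = 0.475
Var(U) = 0.65 − (0.65)² = 0.2275;  Var(V) = 4.75 − (0.25)² = 4.6875
Cov(U,V) = 0.475 − (0.65)(0.25) = 0.3125
Var(-U + V) = (-1)²·0.2275 + (1)²·4.6875 + 2·(-1)·(1)·0.3125 = 4.29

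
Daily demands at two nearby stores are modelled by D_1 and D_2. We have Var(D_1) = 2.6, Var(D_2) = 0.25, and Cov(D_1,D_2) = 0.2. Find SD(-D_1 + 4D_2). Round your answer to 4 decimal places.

Var(-D_1 + 4D_2) = (-1)²·Var(D_1) + (4)²·Var(D_2) + 2·(-1)·(4)·Cov(D_1,D_2)
= 1·2.6 + 16·0.25 + -8·0.2 = 5
SD(-D_1 + 4D_2) = √5 ≈ 2.2361

2.2361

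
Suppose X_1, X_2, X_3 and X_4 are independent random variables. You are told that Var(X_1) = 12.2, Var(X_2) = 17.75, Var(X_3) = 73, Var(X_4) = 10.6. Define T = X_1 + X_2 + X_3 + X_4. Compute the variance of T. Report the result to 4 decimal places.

113.5500

By independence, Var(T) = (1)²Var(X_1) + (1)²Var(X_2) + (1)²Var(X_3) + (1)²Var(X_4)
= (1)²·12.2 + (1)²·17.75 + (1)²·73 + (1)²·10.6 = 113.55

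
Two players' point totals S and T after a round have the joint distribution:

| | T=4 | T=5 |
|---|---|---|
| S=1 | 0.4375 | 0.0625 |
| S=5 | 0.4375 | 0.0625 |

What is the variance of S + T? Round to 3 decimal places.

4.109

E[S] = 3,  E[T] = 4.125,  E[ST] = 12.375
V(S) = 13 − (3)² = 4;  V(T) = 17.125 − (4.125)² = 0.109375
Cov(S,T) = 12.375 − (3)(4.125) = 0
V(S + T) = (1)²·4 + (1)²·0.109375 + 2·(1)·(1)·0 = 4.109375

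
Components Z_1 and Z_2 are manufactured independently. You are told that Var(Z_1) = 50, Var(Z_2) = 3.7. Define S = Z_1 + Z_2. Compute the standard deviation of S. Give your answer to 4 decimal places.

By independence, Var(S) = (1)²Var(Z_1) + (1)²Var(Z_2)
= (1)²·50 + (1)²·3.7 = 53.7
SD(S) = √53.7 ≈ 7.3280

7.3280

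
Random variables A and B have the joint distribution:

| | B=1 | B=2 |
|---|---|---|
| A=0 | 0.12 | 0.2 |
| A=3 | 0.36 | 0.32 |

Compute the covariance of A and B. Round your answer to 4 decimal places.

E[A] = 2.04,  E[B] = 1.52
E[AB] = 3
cov(A,B) = E[AB] − E[A]E[B] = 3 − (2.04)(1.52) = -0.1008

-0.1008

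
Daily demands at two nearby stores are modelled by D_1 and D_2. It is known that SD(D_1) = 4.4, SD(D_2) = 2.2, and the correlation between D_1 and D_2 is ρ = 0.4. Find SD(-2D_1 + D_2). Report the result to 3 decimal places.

V(D_1) = (4.4)² = 19.36;  V(D_2) = (2.2)² = 4.84
Cov(D_1,D_2) = ρ·SD(D_1)·SD(D_2) = 0.4·4.4·2.2 = 3.872
V(-2D_1 + D_2) = (-2)²·V(D_1) + (1)²·V(D_2) + 2·(-2)·(1)·Cov(D_1,D_2)
= 4·19.36 + 1·4.84 + -4·3.872 = 66.792
SD(-2D_1 + D_2) = √66.792 ≈ 8.173

8.173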